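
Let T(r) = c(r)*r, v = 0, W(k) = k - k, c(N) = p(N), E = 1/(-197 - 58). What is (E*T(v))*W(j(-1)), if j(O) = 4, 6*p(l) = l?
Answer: 0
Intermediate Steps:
p(l) = l/6
E = -1/255 (E = 1/(-255) = -1/255 ≈ -0.0039216)
c(N) = N/6
W(k) = 0
T(r) = r²/6 (T(r) = (r/6)*r = r²/6)
(E*T(v))*W(j(-1)) = -0²/1530*0 = -0/1530*0 = -1/255*0*0 = 0*0 = 0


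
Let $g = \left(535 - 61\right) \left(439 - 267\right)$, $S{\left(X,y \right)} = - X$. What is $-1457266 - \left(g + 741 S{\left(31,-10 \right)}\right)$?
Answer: $-1515823$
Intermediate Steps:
$g = 81528$ ($g = 474 \cdot 172 = 81528$)
$-1457266 - \left(g + 741 S{\left(31,-10 \right)}\right) = -1457266 - \left(81528 + 741 \left(\left(-1\right) 31\right)\right) = -1457266 - \left(81528 + 741 \left(-31\right)\right) = -1457266 - \left(81528 - 22971\right) = -1457266 - 58557 = -1515823$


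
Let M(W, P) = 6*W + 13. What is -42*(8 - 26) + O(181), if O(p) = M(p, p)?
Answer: 1855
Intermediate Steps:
M(W, P) = 13 + 6*W
O(p) = 13 + 6*p
-42*(8 - 26) + O(181) = -42*(8 - 26) + (13 + 6*181) = -42*(-18) + (13 + 1086) = 756 + 1099 = 1855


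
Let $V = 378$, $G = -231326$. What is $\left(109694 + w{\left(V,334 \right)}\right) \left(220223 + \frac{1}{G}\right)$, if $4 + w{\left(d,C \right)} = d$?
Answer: $\frac{2803613885728698}{115663} \approx 2.424 \cdot 10^{10}$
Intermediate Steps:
$w{\left(d,C \right)} = -4 + d$
$\left(109694 + w{\left(V,334 \right)}\right) \left(220223 + \frac{1}{G}\right) = \left(109694 + \left(-4 + 378\right)\right) \left(220223 + \frac{1}{-231326}\right) = \left(109694 + 374\right) \left(220223 - \frac{1}{231326}\right) = 110068 \cdot \frac{50943305697}{231326} = \frac{2803613885728698}{115663}$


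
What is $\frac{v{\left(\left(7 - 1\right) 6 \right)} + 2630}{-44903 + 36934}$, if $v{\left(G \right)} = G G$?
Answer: $- \frac{302}{613} \approx -0.49266$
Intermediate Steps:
$v{\left(G \right)} = G^{2}$
$\frac{v{\left(\left(7 - 1\right) 6 \right)} + 2630}{-44903 + 36934} = \frac{\left(\left(7 - 1\right) 6\right)^{2} + 2630}{-44903 + 36934} = \frac{\left(6 \cdot 6\right)^{2} + 2630}{-7969} = \left(36^{2} + 2630\right) \left(- \frac{1}{7969}\right) = \left(1296 + 2630\right) \left(- \frac{1}{7969}\right) = 3926 \left(- \frac{1}{7969}\right) = - \frac{302}{613}$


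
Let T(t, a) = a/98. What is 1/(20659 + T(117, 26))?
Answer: 49/1012304 ≈ 4.8404e-5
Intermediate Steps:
T(t, a) = a/98 (T(t, a) = a*(1/98) = a/98)
1/(20659 + T(117, 26)) = 1/(20659 + (1/98)*26) = 1/(20659 + 13/49) = 1/(1012304/49) = 49/1012304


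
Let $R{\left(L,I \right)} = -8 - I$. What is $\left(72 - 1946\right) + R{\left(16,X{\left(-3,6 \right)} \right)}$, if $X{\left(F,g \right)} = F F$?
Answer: $-1891$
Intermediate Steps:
$X{\left(F,g \right)} = F^{2}$
$\left(72 - 1946\right) + R{\left(16,X{\left(-3,6 \right)} \right)} = \left(72 - 1946\right) - 17 = -1874 - 17 = -1891$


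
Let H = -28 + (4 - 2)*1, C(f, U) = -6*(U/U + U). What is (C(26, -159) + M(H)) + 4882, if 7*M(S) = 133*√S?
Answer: 5830 + 19*I*√26 ≈ 5830.0 + 96.881*I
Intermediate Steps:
C(f, U) = -6 - 6*U (C(f, U) = -6*(1 + U) = -6 - 6*U)
H = -26 (H = -28 + 2*1 = -28 + 2 = -26)
M(S) = 19*√S (M(S) = (133*√S)/7 = 19*√S)
(C(26, -159) + M(H)) + 4882 = ((-6 - 6*(-159)) + 19*√(-26)) + 4882 = ((-6 + 954) + 19*(I*√26)) + 4882 = (948 + 19*I*√26) + 4882 = 5830 + 19*I*√26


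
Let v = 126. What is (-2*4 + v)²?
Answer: 13924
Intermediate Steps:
(-2*4 + v)² = (-2*4 + 126)² = (-8 + 126)² = 118² = 13924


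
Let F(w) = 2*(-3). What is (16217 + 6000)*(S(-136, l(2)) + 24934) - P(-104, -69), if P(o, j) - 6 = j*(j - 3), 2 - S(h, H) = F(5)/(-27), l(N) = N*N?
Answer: 4985938808/9 ≈ 5.5399e+8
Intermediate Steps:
l(N) = N**2
F(w) = -6
S(h, H) = 16/9 (S(h, H) = 2 - (-6)/(-27) = 2 - (-6)*(-1)/27 = 2 - 1*2/9 = 2 - 2/9 = 16/9)
P(o, j) = 6 + j*(-3 + j) (P(o, j) = 6 + j*(j - 3) = 6 + j*(-3 + j))
(16217 + 6000)*(S(-136, l(2)) + 24934) - P(-104, -69) = (16217 + 6000)*(16/9 + 24934) - (6 + (-69)**2 - 3*(-69)) = 22217*(224422/9) - (6 + 4761 + 207) = 4985983574/9 - 1*4974 = 4985983574/9 - 4974 = 4985938808/9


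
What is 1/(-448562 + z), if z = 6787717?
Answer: 1/6339155 ≈ 1.5775e-7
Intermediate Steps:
1/(-448562 + z) = 1/(-448562 + 6787717) = 1/6339155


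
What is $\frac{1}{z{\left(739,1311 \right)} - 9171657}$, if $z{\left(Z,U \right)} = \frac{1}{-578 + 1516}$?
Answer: $- \frac{938}{8603014265} \approx -1.0903 \cdot 10^{-7}$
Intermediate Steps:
$z{\left(Z,U \right)} = \frac{1}{938}$
$\frac{1}{z{\left(739,1311 \right)} - 9171657} = \frac{1}{\frac{1}{938} - 9171657} = \frac{1}{- \frac{8603014265}{938}} = - \frac{938}{8603014265}$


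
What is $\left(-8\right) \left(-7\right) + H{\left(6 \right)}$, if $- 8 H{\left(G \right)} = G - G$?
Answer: $56$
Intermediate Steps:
$H{\left(G \right)} = 0$ ($H{\left(G \right)} = - \frac{G - G}{8} = \left(- \frac{1}{8}\right) 0 = 0$)
$\left(-8\right) \left(-7\right) + H{\left(6 \right)} = \left(-8\right) \left(-7\right) + 0 = 56 + 0 = 56$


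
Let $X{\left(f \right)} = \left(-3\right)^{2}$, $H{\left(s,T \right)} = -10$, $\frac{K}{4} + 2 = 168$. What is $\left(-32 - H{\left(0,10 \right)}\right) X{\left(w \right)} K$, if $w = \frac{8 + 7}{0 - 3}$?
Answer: $-131472$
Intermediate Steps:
$K = 664$ ($K = -8 + 4 \cdot 168 = -8 + 672 = 664$)
$w = -5$ ($w = \frac{15}{-3} = 15 \left(- \frac{1}{3}\right) = -5$)
$X{\left(f \right)} = 9$
$\left(-32 - H{\left(0,10 \right)}\right) X{\left(w \right)} K = \left(-32 - -10\right) 9 \cdot 664 = \left(-32 + 10\right) 9 \cdot 664 = \left(-22\right) 9 \cdot 664 = \left(-198\right) 664 = -131472$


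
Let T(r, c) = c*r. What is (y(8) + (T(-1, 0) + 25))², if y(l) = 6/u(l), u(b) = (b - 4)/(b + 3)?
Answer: 6889/4 ≈ 1722.3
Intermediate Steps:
u(b) = (-4 + b)/(3 + b)
y(l) = 6*(3 + l)/(-4 + l) (y(l) = 6/(((-4 + l)/(3 + l))) = 6*((3 + l)/(-4 + l)) = 6*(3 + l)/(-4 + l))
(y(8) + (T(-1, 0) + 25))² = (6*(3 + 8)/(-4 + 8) + (0*(-1) + 25))² = (6*11/4 + (0 + 25))² = (6*(¼)*11 + 25)² = (33/2 + 25)² = (83/2)² = 6889/4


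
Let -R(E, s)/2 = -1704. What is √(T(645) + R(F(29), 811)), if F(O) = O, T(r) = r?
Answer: √4053 ≈ 63.663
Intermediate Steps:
R(E, s) = 3408 (R(E, s) = -2*(-1704) = 3408)
√(T(645) + R(F(29), 811)) = √(645 + 3408) = √4053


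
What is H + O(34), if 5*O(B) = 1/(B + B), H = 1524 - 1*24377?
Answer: -7770019/340 ≈ -22853.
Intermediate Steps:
H = -22853 (H = 1524 - 24377 = -22853)
O(B) = 1/(10*B) (O(B) = 1/(5*(B + B)) = 1/(5*((2*B))) = (1/(2*B))/5 = 1/(10*B))
H + O(34) = -22853 + (⅒)/34 = -22853 + (⅒)*(1/34) = -22853 + 1/340 = -7770019/340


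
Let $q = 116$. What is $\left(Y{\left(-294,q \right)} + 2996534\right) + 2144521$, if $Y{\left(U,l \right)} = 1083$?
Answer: $5142138$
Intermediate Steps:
$\left(Y{\left(-294,q \right)} + 2996534\right) + 2144521 = \left(1083 + 2996534\right) + 2144521 = 2997617 + 2144521 = 5142138$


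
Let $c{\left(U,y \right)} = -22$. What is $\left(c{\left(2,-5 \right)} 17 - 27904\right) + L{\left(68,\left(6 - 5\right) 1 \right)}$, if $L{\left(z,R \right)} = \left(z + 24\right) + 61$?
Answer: $-28125$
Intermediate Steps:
$L{\left(z,R \right)} = 85 + z$ ($L{\left(z,R \right)} = \left(24 + z\right) + 61 = 85 + z$)
$\left(c{\left(2,-5 \right)} 17 - 27904\right) + L{\left(68,\left(6 - 5\right) 1 \right)} = \left(\left(-22\right) 17 - 27904\right) + \left(85 + 68\right) = \left(-374 - 27904\right) + 153 = -28278 + 153 = -28125$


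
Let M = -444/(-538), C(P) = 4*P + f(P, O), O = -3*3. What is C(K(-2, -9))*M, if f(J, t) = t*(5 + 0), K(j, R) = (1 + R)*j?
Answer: 4218/269 ≈ 15.680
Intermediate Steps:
K(j, R) = j*(1 + R)
O = -9
f(J, t) = 5*t (f(J, t) = t*5 = 5*t)
C(P) = -45 + 4*P (C(P) = 4*P + 5*(-9) = 4*P - 45 = -45 + 4*P)
M = 222/269 (M = -444*(-1/538) = 222/269 ≈ 0.82528)
C(K(-2, -9))*M = (-45 + 4*(-2*(1 - 9)))*(222/269) = (-45 + 4*(-2*(-8)))*(222/269) = (-45 + 4*16)*(222/269) = (-45 + 64)*(222/269) = 19*(222/269) = 4218/269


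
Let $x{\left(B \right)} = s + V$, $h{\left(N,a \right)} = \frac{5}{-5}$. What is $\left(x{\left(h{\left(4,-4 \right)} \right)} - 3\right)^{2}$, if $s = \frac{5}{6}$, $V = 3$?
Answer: $\frac{25}{36} \approx 0.69444$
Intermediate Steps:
$h{\left(N,a \right)} = -1$ ($h{\left(N,a \right)} = 5 \left(- \frac{1}{5}\right) = -1$)
$s = \frac{5}{6}$ ($s = 5 \cdot \frac{1}{6} = \frac{5}{6} \approx 0.83333$)
$x{\left(B \right)} = \frac{23}{6}$ ($x{\left(B \right)} = \frac{5}{6} + 3 = \frac{23}{6}$)
$\left(x{\left(h{\left(4,-4 \right)} \right)} - 3\right)^{2} = \left(\frac{23}{6} - 3\right)^{2} = \left(\frac{5}{6}\right)^{2} = \frac{25}{36}$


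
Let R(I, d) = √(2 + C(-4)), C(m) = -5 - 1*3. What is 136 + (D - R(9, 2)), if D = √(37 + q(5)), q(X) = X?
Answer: 136 + √42 - I*√6 ≈ 142.48 - 2.4495*I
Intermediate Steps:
C(m) = -8 (C(m) = -5 - 3 = -8)
D = √42 (D = √(37 + 5) = √42 ≈ 6.4807)
R(I, d) = I*√6 (R(I, d) = √(2 - 8) = √(-6) = I*√6)
136 + (D - R(9, 2)) = 136 + (√42 - I*√6) = 136 + √42 - I*√6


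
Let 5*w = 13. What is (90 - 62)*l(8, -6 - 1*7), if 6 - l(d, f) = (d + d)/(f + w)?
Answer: 2744/13 ≈ 211.08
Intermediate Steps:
w = 13/5 (w = (⅕)*13 = 13/5 ≈ 2.6000)
l(d, f) = 6 - 2*d/(13/5 + f) (l(d, f) = 6 - (d + d)/(f + 13/5) = 6 - 2*d/(13/5 + f))
(90 - 62)*l(8, -6 - 1*7) = (90 - 62)*(2*(39 - 5*8 + 15*(-6 - 1*7))/(13 + 5*(-6 - 1*7))) = 28*(2*(39 - 40 + 15*(-6 - 7))/(13 + 5*(-6 - 7))) = 28*(2*(39 - 40 + 15*(-13))/(13 + 5*(-13))) = 28*(2*(39 - 40 - 195)/(13 - 65)) = 28*(2*(-196)/(-52)) = 28*(2*(-1/52)*(-196)) = 28*(98/13) = 2744/13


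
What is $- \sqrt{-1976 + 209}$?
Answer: $- i \sqrt{1767} \approx - 42.036 i$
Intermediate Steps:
$- \sqrt{-1976 + 209} = - \sqrt{-1767} = - i \sqrt{1767}$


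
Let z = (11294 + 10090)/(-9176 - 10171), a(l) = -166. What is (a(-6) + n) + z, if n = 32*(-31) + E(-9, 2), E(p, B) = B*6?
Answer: -7397682/6449 ≈ -1147.1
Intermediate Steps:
E(p, B) = 6*B
z = -7128/6449 (z = 21384/(-19347) = 21384*(-1/19347) = -7128/6449 ≈ -1.1053)
n = -980 (n = 32*(-31) + 6*2 = -992 + 12 = -980)
(a(-6) + n) + z = (-166 - 980) - 7128/6449 = -1146 - 7128/6449 = -7397682/6449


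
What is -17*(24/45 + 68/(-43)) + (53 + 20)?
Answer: 58577/645 ≈ 90.817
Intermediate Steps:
-17*(24/45 + 68/(-43)) + (53 + 20) = -17*(24*(1/45) + 68*(-1/43)) + 73 = -17*(8/15 - 68/43) + 73 = -17*(-676/645) + 73 = 11492/645 + 73 = 58577/645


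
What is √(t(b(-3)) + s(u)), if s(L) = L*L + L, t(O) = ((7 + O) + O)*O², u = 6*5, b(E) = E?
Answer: √939 ≈ 30.643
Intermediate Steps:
u = 30
t(O) = O²*(7 + 2*O) (t(O) = (7 + 2*O)*O² = O²*(7 + 2*O))
s(L) = L + L² (s(L) = L² + L = L + L²)
√(t(b(-3)) + s(u)) = √((-3)²*(7 + 2*(-3)) + 30*(1 + 30)) = √(9*(7 - 6) + 30*31) = √(9*1 + 930) = √(9 + 930) = √939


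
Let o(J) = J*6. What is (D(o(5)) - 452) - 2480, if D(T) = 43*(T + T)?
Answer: -352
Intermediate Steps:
o(J) = 6*J
D(T) = 86*T (D(T) = 43*(2*T) = 86*T)
(D(o(5)) - 452) - 2480 = (86*(6*5) - 452) - 2480 = (86*30 - 452) - 2480 = (2580 - 452) - 2480 = 2128 - 2480 = -352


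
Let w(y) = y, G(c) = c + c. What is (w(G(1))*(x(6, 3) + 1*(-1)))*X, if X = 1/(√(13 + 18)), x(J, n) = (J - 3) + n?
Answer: 10*√31/31 ≈ 1.7961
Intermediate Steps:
G(c) = 2*c
x(J, n) = -3 + J + n (x(J, n) = (-3 + J) + n = -3 + J + n)
X = √31/31 (X = 1/(√31) = √31/31 ≈ 0.17961)
(w(G(1))*(x(6, 3) + 1*(-1)))*X = ((2*1)*((-3 + 6 + 3) + 1*(-1)))*(√31/31) = (2*(6 - 1))*(√31/31) = (2*5)*(√31/31) = 10*(√31/31) = 10*√31/31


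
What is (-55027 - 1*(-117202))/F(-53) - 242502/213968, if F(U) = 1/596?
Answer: 3964431077949/106984 ≈ 3.7056e+7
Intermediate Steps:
F(U) = 1/596
(-55027 - 1*(-117202))/F(-53) - 242502/213968 = (-55027 - 1*(-117202))/(1/596) - 242502/213968 = (-55027 + 117202)*596 - 242502*1/213968 = 62175*596 - 121251/106984 = 37056300 - 121251/106984 = 3964431077949/106984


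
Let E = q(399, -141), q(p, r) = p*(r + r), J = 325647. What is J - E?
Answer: 438165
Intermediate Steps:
q(p, r) = 2*p*r (q(p, r) = p*(2*r) = 2*p*r)
E = -112518 (E = 2*399*(-141) = -112518)
J - E = 325647 - 1*(-112518) = 325647 + 112518 = 438165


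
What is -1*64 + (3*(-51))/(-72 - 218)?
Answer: -18407/290 ≈ -63.472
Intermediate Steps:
-1*64 + (3*(-51))/(-72 - 218) = -64 - 153/(-290) = -64 - 1/290*(-153) = -64 + 153/290 = -18407/290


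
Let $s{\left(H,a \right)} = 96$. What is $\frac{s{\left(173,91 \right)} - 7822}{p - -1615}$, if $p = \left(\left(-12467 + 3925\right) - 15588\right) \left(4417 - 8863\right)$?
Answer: $- \frac{7726}{107283595} \approx -7.2015 \cdot 10^{-5}$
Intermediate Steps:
$p = 107281980$ ($p = \left(-8542 - 15588\right) \left(-4446\right) = \left(-24130\right) \left(-4446\right) = 107281980$)
$\frac{s{\left(173,91 \right)} - 7822}{p - -1615} = \frac{96 - 7822}{107281980 - -1615} = - \frac{7726}{107281980 + \left(-85 + 1700\right)} = - \frac{7726}{107281980 + 1615} = - \frac{7726}{107283595}$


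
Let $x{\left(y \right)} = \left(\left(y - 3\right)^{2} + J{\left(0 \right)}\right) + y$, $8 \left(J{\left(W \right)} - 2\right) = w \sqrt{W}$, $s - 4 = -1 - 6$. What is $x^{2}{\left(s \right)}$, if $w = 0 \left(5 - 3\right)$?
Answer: $1225$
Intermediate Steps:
$w = 0$ ($w = 0 \cdot 2 = 0$)
$s = -3$ ($s = 4 - 7 = -3$)
$J{\left(W \right)} = 2$ ($J{\left(W \right)} = 2 + \frac{0 \sqrt{W}}{8} = 2 + \frac{1}{8} \cdot 0 = 2 + 0 = 2$)
$x{\left(y \right)} = 2 + y + \left(-3 + y\right)^{2}$ ($x{\left(y \right)} = \left(\left(y - 3\right)^{2} + 2\right) + y = \left(\left(-3 + y\right)^{2} + 2\right) + y = \left(2 + \left(-3 + y\right)^{2}\right) + y = 2 + y + \left(-3 + y\right)^{2}$)
$x^{2}{\left(s \right)} = \left(2 - 3 + \left(-3 - 3\right)^{2}\right)^{2} = \left(2 - 3 + \left(-6\right)^{2}\right)^{2} = \left(2 - 3 + 36\right)^{2} = 35^{2} = 1225$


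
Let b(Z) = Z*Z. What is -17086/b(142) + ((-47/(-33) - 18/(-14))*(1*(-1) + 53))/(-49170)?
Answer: -48680944937/57257039070 ≈ -0.85022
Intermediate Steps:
b(Z) = Z**2
-17086/b(142) + ((-47/(-33) - 18/(-14))*(1*(-1) + 53))/(-49170) = -17086/(142**2) + ((-47/(-33) - 18/(-14))*(1*(-1) + 53))/(-49170) = -17086/20164 + ((-47*(-1/33) - 18*(-1/14))*(-1 + 53))*(-1/49170) = -17086*1/20164 + ((47/33 + 9/7)*52)*(-1/49170) = -8543/10082 + ((626/231)*52)*(-1/49170) = -8543/10082 + (32552/231)*(-1/49170) = -8543/10082 - 16276/5679135 = -48680944937/57257039070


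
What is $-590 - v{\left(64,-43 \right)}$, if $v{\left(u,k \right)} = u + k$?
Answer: $-611$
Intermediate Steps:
$v{\left(u,k \right)} = k + u$
$-590 - v{\left(64,-43 \right)} = -590 - \left(-43 + 64\right) = -590 - 21 = -611$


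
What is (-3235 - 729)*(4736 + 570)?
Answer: -21032984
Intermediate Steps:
(-3235 - 729)*(4736 + 570) = -3964*5306 = -21032984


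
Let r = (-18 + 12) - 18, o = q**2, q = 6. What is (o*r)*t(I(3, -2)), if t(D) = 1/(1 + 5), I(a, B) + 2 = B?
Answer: -144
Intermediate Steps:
I(a, B) = -2 + B
t(D) = 1/6
o = 36 (o = 6**2 = 36)
r = -24 (r = -6 - 18 = -24)
(o*r)*t(I(3, -2)) = (36*(-24))*(1/6) = -864*1/6 = -144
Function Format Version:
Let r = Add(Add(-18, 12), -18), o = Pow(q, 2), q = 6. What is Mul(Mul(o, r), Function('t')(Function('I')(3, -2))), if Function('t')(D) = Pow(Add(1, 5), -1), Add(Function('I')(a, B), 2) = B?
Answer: -144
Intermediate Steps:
Function('I')(a, B) = Add(-2, B)
Function('t')(D) = Rational(1, 6) (Function('t')(D) = Pow(6, -1) = Rational(1, 6))
o = 36 (o = Pow(6, 2) = 36)
r = -24 (r = Add(-6, -18) = -24)
Mul(Mul(o, r), Function('t')(Function('I')(3, -2))) = Mul(Mul(36, -24), Rational(1, 6)) = Mul(-864, Rational(1, 6)) = -144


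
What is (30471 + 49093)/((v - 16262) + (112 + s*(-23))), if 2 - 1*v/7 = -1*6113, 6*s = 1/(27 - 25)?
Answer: 954768/319837 ≈ 2.9852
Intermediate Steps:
s = 1/12 (s = 1/(6*(27 - 25)) = (⅙)/2 = (⅙)*(½) = 1/12 ≈ 0.083333)
v = 42805 (v = 14 - (-7)*6113 = 14 - 7*(-6113) = 14 + 42791 = 42805)
(30471 + 49093)/((v - 16262) + (112 + s*(-23))) = (30471 + 49093)/((42805 - 16262) + (112 + (1/12)*(-23))) = 79564/(26543 + (112 - 23/12)) = 79564/(26543 + 1321/12) = 79564/(319837/12) = 79564*(12/319837) = 954768/319837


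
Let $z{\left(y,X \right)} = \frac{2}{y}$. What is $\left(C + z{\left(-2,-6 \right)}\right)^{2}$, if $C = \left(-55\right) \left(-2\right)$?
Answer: $11881$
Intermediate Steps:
$C = 110$
$\left(C + z{\left(-2,-6 \right)}\right)^{2} = \left(110 + \frac{2}{-2}\right)^{2} = \left(110 + 2 \left(- \frac{1}{2}\right)\right)^{2} = \left(110 - 1\right)^{2} = 109^{2} = 11881$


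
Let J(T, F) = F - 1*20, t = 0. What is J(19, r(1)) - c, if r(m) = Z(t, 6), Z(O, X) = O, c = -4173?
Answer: 4153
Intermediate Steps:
r(m) = 0
J(T, F) = -20 + F (J(T, F) = F - 20 = -20 + F)
J(19, r(1)) - c = (-20 + 0) - 1*(-4173) = -20 + 4173 = 4153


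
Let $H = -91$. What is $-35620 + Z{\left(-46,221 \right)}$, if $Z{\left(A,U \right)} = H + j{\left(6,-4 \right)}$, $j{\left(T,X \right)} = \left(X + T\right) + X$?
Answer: $-35713$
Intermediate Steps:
$j{\left(T,X \right)} = T + 2 X$ ($j{\left(T,X \right)} = \left(T + X\right) + X = T + 2 X$)
$Z{\left(A,U \right)} = -93$ ($Z{\left(A,U \right)} = -91 + \left(6 + 2 \left(-4\right)\right) = -91 + \left(6 - 8\right) = -91 - 2 = -93$)
$-35620 + Z{\left(-46,221 \right)} = -35620 - 93 = -35713$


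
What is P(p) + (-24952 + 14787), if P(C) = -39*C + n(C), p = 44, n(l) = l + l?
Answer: -11793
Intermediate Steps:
n(l) = 2*l
P(C) = -37*C (P(C) = -39*C + 2*C = -37*C)
P(p) + (-24952 + 14787) = -37*44 + (-24952 + 14787) = -1628 - 10165 = -11793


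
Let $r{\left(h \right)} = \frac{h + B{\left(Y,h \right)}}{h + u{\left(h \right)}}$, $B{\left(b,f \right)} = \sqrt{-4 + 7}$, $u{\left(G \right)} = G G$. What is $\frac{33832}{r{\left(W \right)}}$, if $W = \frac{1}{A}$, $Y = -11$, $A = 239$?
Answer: $- \frac{4059840}{20477759} + \frac{4059840 \sqrt{3}}{85681} \approx 81.872$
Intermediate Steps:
$u{\left(G \right)} = G^{2}$
$W = \frac{1}{239} \approx 0.0041841$
$B{\left(b,f \right)} = \sqrt{3}$
$r{\left(h \right)} = \frac{h + \sqrt{3}}{h + h^{2}}$
$\frac{33832}{r{\left(W \right)}} = \frac{33832}{\frac{1}{\frac{1}{239}} \frac{1}{1 + \frac{1}{239}} \left(\frac{1}{239} + \sqrt{3}\right)} = \frac{33832}{239 \frac{1}{\frac{240}{239}} \left(\frac{1}{239} + \sqrt{3}\right)} = \frac{33832}{239 \cdot \frac{239}{240} \left(\frac{1}{239} + \sqrt{3}\right)} = \frac{33832}{\frac{239}{240} + \frac{57121 \sqrt{3}}{240}}$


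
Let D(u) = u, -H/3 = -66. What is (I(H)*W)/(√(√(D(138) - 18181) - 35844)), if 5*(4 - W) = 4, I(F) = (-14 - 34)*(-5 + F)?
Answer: -148224/(5*√(-35844 + I*√18043)) ≈ -0.29339 + 156.58*I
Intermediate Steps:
H = 198 (H = -3*(-66) = 198)
I(F) = 240 - 48*F (I(F) = -48*(-5 + F) = 240 - 48*F)
W = 16/5 (W = 4 - ⅕*4 = 4 - ⅘ = 16/5 ≈ 3.2000)
(I(H)*W)/(√(√(D(138) - 18181) - 35844)) = ((240 - 48*198)*(16/5))/(√(√(138 - 18181) - 35844)) = ((240 - 9504)*(16/5))/(√(√(-18043) - 35844)) = (-9264*16/5)/(√(I*√18043 - 35844)) = -148224/(5*√(-35844 + I*√18043))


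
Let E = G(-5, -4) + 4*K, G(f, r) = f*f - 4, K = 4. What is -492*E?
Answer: -18204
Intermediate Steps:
G(f, r) = -4 + f² (G(f, r) = f² - 4 = -4 + f²)
E = 37 (E = (-4 + (-5)²) + 4*4 = (-4 + 25) + 16 = 21 + 16 = 37)
-492*E = -492*37 = -18204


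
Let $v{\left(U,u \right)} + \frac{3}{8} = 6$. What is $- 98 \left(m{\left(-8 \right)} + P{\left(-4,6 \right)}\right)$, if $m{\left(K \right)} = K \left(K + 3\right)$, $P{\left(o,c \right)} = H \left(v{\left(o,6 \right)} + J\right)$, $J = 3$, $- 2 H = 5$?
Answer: $- \frac{14455}{8} \approx -1806.9$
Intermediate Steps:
$H = - \frac{5}{2}$ ($H = \left(- \frac{1}{2}\right) 5 = - \frac{5}{2} \approx -2.5$)
$v{\left(U,u \right)} = \frac{45}{8}$ ($v{\left(U,u \right)} = - \frac{3}{8} + 6 = \frac{45}{8}$)
$P{\left(o,c \right)} = - \frac{345}{16}$ ($P{\left(o,c \right)} = - \frac{5 \left(\frac{45}{8} + 3\right)}{2} = \left(- \frac{5}{2}\right) \frac{69}{8} = - \frac{345}{16}$)
$m{\left(K \right)} = K \left(3 + K\right)$
$- 98 \left(m{\left(-8 \right)} + P{\left(-4,6 \right)}\right) = - 98 \left(- 8 \left(3 - 8\right) - \frac{345}{16}\right) = - 98 \left(\left(-8\right) \left(-5\right) - \frac{345}{16}\right) = - 98 \left(40 - \frac{345}{16}\right) = \left(-98\right) \frac{295}{16} = - \frac{14455}{8}$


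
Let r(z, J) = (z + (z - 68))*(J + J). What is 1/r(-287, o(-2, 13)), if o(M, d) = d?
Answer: -1/16692 ≈ -5.9909e-5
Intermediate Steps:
r(z, J) = 2*J*(-68 + 2*z) (r(z, J) = (z + (-68 + z))*(2*J) = (-68 + 2*z)*(2*J) = 2*J*(-68 + 2*z))
1/r(-287, o(-2, 13)) = 1/(4*13*(-34 - 287)) = 1/(4*13*(-321)) = 1/(-16692) = -1/16692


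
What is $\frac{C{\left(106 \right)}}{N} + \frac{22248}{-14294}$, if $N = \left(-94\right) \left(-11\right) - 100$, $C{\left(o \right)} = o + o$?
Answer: $- \frac{4437326}{3337649} \approx -1.3295$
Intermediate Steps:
$C{\left(o \right)} = 2 o$
$N = 934$ ($N = 1034 - 100 = 934$)
$\frac{C{\left(106 \right)}}{N} + \frac{22248}{-14294} = \frac{2 \cdot 106}{934} + \frac{22248}{-14294} = 212 \cdot \frac{1}{934} + 22248 \left(- \frac{1}{14294}\right) = \frac{106}{467} - \frac{11124}{7147} = - \frac{4437326}{3337649}$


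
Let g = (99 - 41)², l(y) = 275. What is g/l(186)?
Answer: 3364/275 ≈ 12.233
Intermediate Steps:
g = 3364 (g = 58² = 3364)
g/l(186) = 3364/275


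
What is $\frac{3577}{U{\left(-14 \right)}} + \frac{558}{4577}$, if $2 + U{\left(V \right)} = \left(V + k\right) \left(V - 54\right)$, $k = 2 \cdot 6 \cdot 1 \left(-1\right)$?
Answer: $\frac{17357357}{8082982} \approx 2.1474$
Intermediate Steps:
$k = -12$ ($k = 12 \cdot 1 \left(-1\right) = 12 \left(-1\right) = -12$)
$U{\left(V \right)} = -2 + \left(-54 + V\right) \left(-12 + V\right)$ ($U{\left(V \right)} = -2 + \left(V - 12\right) \left(V - 54\right) = -2 + \left(-12 + V\right) \left(-54 + V\right) = -2 + \left(-54 + V\right) \left(-12 + V\right)$)
$\frac{3577}{U{\left(-14 \right)}} + \frac{558}{4577} = \frac{3577}{646 + \left(-14\right)^{2} - -924} + \frac{558}{4577} = \frac{3577}{646 + 196 + 924} + 558 \cdot \frac{1}{4577} = \frac{3577}{1766} + \frac{558}{4577} = \frac{17357357}{8082982}$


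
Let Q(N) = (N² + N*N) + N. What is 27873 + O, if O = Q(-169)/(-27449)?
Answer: 765029024/27449 ≈ 27871.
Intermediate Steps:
Q(N) = N + 2*N² (Q(N) = (N² + N²) + N = 2*N² + N = N + 2*N²)
O = -56953/27449 (O = -169*(1 + 2*(-169))/(-27449) = -169*(1 - 338)*(-1/27449) = -169*(-337)*(-1/27449) = 56953*(-1/27449) = -56953/27449 ≈ -2.0749)
27873 + O = 27873 - 56953/27449 = 765029024/27449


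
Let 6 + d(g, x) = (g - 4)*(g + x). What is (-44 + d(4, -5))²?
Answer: 2500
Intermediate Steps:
d(g, x) = -6 + (-4 + g)*(g + x) (d(g, x) = -6 + (g - 4)*(g + x) = -6 + (-4 + g)*(g + x))
(-44 + d(4, -5))² = (-44 + (-6 + 4² - 4*4 - 4*(-5) + 4*(-5)))² = (-44 + (-6 + 16 - 16 + 20 - 20))² = (-44 - 6)² = (-50)² = 2500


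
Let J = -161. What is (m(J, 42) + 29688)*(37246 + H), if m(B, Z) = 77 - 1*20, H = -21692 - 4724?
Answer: 322138350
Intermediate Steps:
H = -26416
m(B, Z) = 57 (m(B, Z) = 77 - 20 = 57)
(m(J, 42) + 29688)*(37246 + H) = (57 + 29688)*(37246 - 26416) = 29745*10830 = 322138350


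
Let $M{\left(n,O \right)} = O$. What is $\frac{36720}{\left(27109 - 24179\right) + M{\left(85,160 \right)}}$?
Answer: $\frac{1224}{103} \approx 11.883$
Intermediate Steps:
$\frac{36720}{\left(27109 - 24179\right) + M{\left(85,160 \right)}} = \frac{36720}{\left(27109 - 24179\right) + 160} = \frac{36720}{2930 + 160} = \frac{36720}{3090} = 36720 \cdot \frac{1}{3090} = \frac{1224}{103}$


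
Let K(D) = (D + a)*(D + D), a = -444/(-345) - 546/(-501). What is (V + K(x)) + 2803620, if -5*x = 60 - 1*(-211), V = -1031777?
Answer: 34136131541/19205 ≈ 1.7775e+6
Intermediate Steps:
x = -271/5 (x = -(60 - 1*(-211))/5 = -(60 + 211)/5 = -⅕*271 = -271/5 ≈ -54.200)
a = 45646/19205 (a = -444*(-1/345) - 546*(-1/501) = 148/115 + 182/167 = 45646/19205 ≈ 2.3768)
K(D) = 2*D*(45646/19205 + D) (K(D) = (D + 45646/19205)*(D + D) = (45646/19205 + D)*(2*D) = 2*D*(45646/19205 + D))
(V + K(x)) + 2803620 = (-1031777 + (2/19205)*(-271/5)*(45646 + 19205*(-271/5))) + 2803620 = (-1031777 + (2/19205)*(-271/5)*(45646 - 1040911)) + 2803620 = (-1031777 + (2/19205)*(-271/5)*(-995265)) + 2803620 = (-1031777 + 107886726/19205) + 2803620 = -19707390559/19205 + 2803620 = 34136131541/19205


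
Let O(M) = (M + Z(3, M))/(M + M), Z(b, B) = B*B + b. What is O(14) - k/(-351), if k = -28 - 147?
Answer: 69863/9828 ≈ 7.1086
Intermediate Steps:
k = -175
Z(b, B) = b + B² (Z(b, B) = B² + b = b + B²)
O(M) = (3 + M + M²)/(2*M) (O(M) = (M + (3 + M²))/(M + M) = (3 + M + M²)/((2*M)) = (3 + M + M²)*(1/(2*M)) = (3 + M + M²)/(2*M))
O(14) - k/(-351) = (½)*(3 + 14 + 14²)/14 - (-175)/(-351) = (½)*(1/14)*(3 + 14 + 196) - (-175)*(-1)/351 = (½)*(1/14)*213 - 1*175/351 = 213/28 - 175/351 = 69863/9828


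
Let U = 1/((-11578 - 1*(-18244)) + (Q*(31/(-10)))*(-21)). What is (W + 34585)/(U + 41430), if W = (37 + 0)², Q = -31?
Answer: 835552983/962812490 ≈ 0.86783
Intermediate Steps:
W = 1369 (W = 37² = 1369)
U = 10/46479 (U = 1/((-11578 - 1*(-18244)) - 961/(-10)*(-21)) = 1/((-11578 + 18244) - 961*(-1)/10*(-21)) = 1/(6666 - 31*(-31/10)*(-21)) = 1/(6666 + (961/10)*(-21)) = 1/(6666 - 20181/10) = 1/(46479/10) = 10/46479 ≈ 0.00021515)
(W + 34585)/(U + 41430) = (1369 + 34585)/(10/46479 + 41430) = 35954/(1925624980/46479) = 35954*(46479/1925624980) = 835552983/962812490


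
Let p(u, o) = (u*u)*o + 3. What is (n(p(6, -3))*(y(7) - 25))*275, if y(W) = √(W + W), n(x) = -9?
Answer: 61875 - 2475*√14 ≈ 52614.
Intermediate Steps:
p(u, o) = 3 + o*u² (p(u, o) = u²*o + 3 = o*u² + 3 = 3 + o*u²)
y(W) = √2*√W (y(W) = √(2*W) = √2*√W)
(n(p(6, -3))*(y(7) - 25))*275 = -9*(√2*√7 - 25)*275 = -9*(√14 - 25)*275 = -9*(-25 + √14)*275 = (225 - 9*√14)*275 = 61875 - 2475*√14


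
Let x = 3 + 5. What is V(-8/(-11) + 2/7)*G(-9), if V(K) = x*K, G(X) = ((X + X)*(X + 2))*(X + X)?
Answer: -202176/11 ≈ -18380.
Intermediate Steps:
x = 8
G(X) = 4*X²*(2 + X) (G(X) = ((2*X)*(2 + X))*(2*X) = (2*X*(2 + X))*(2*X) = 4*X²*(2 + X))
V(K) = 8*K
V(-8/(-11) + 2/7)*G(-9) = (8*(-8/(-11) + 2/7))*(4*(-9)²*(2 - 9)) = (8*(-8*(-1/11) + 2*(⅐)))*(4*81*(-7)) = (8*(8/11 + 2/7))*(-2268) = (8*(78/77))*(-2268) = (624/77)*(-2268) = -202176/11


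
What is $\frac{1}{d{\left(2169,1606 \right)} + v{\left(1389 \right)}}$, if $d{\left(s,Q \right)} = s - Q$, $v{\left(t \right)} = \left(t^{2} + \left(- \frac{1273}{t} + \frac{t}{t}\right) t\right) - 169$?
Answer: $\frac{1}{1929831} \approx 5.1818 \cdot 10^{-7}$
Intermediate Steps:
$v{\left(t \right)} = -169 + t^{2} + t \left(1 - \frac{1273}{t}\right)$ ($v{\left(t \right)} = \left(t^{2} + \left(- \frac{1273}{t} + 1\right) t\right) - 169 = \left(t^{2} + \left(1 - \frac{1273}{t}\right) t\right) - 169 = \left(t^{2} + t \left(1 - \frac{1273}{t}\right)\right) - 169 = -169 + t^{2} + t \left(1 - \frac{1273}{t}\right)$)
$\frac{1}{d{\left(2169,1606 \right)} + v{\left(1389 \right)}} = \frac{1}{\left(2169 - 1606\right) + \left(-1442 + 1389 + 1389^{2}\right)} = \frac{1}{\left(2169 - 1606\right) + \left(-1442 + 1389 + 1929321\right)} = \frac{1}{563 + 1929268} = \frac{1}{1929831}$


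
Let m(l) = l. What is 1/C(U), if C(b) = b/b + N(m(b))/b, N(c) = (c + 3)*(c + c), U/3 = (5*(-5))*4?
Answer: -1/593 ≈ -0.0016863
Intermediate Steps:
U = -300 (U = 3*((5*(-5))*4) = 3*(-25*4) = 3*(-100) = -300)
N(c) = 2*c*(3 + c) (N(c) = (3 + c)*(2*c) = 2*c*(3 + c))
C(b) = 7 + 2*b (C(b) = b/b + (2*b*(3 + b))/b = 1 + (6 + 2*b) = 7 + 2*b)
1/C(U) = 1/(7 + 2*(-300)) = 1/(7 - 600) = 1/(-593) = -1/593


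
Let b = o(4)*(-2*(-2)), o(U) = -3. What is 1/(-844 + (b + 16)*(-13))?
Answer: -1/896 ≈ -0.0011161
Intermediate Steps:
b = -12 (b = -(-6)*(-2) = -3*4 = -12)
1/(-844 + (b + 16)*(-13)) = 1/(-844 + (-12 + 16)*(-13)) = 1/(-844 + 4*(-13)) = 1/(-844 - 52) = 1/(-896) = -1/896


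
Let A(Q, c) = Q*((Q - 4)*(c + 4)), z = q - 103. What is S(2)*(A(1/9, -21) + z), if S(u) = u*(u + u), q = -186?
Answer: -182512/81 ≈ -2253.2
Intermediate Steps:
S(u) = 2*u² (S(u) = u*(2*u) = 2*u²)
z = -289 (z = -186 - 103 = -289)
A(Q, c) = Q*(-4 + Q)*(4 + c) (A(Q, c) = Q*((-4 + Q)*(4 + c)) = Q*(-4 + Q)*(4 + c))
S(2)*(A(1/9, -21) + z) = (2*2²)*((-16 - 4*(-21) + 4/9 - 21/9)/9 - 289) = (2*4)*((-16 + 84 + 4*(⅑) + (⅑)*(-21))/9 - 289) = 8*((-16 + 84 + 4/9 - 7/3)/9 - 289) = 8*((⅑)*(595/9) - 289) = 8*(595/81 - 289) = 8*(-22814/81) = -182512/81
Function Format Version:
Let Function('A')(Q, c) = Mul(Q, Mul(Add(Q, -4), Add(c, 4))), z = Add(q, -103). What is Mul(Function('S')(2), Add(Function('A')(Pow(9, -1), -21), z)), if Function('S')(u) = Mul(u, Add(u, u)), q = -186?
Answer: Rational(-182512, 81) ≈ -2253.2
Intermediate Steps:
Function('S')(u) = Mul(2, Pow(u, 2)) (Function('S')(u) = Mul(u, Mul(2, u)) = Mul(2, Pow(u, 2)))
z = -289 (z = Add(-186, -103) = -289)
Function('A')(Q, c) = Mul(Q, Add(-4, Q), Add(4, c)) (Function('A')(Q, c) = Mul(Q, Mul(Add(-4, Q), Add(4, c))) = Mul(Q, Add(-4, Q), Add(4, c)))
Mul(Function('S')(2), Add(Function('A')(Pow(9, -1), -21), z)) = Mul(Mul(2, Pow(2, 2)), Add(Mul(Pow(9, -1), Add(-16, Mul(-4, -21), Mul(4, Pow(9, -1)), Mul(Pow(9, -1), -21))), -289)) = Mul(Mul(2, 4), Add(Mul(Rational(1, 9), Add(-16, 84, Mul(4, Rational(1, 9)), Mul(Rational(1, 9), -21))), -289)) = Mul(8, Add(Mul(Rational(1, 9), Add(-16, 84, Rational(4, 9), Rational(-7, 3))), -289)) = Mul(8, Add(Mul(Rational(1, 9), Rational(595, 9)), -289)) = Mul(8, Add(Rational(595, 81), -289)) = Mul(8, Rational(-22814, 81)) = Rational(-182512, 81)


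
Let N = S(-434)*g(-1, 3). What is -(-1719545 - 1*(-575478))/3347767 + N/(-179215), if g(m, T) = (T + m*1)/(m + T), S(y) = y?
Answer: 206486898283/599970062905 ≈ 0.34416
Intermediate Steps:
g(m, T) = 1 (g(m, T) = (T + m)/(T + m) = 1)
N = -434 (N = -434*1 = -434)
-(-1719545 - 1*(-575478))/3347767 + N/(-179215) = -(-1719545 - 1*(-575478))/3347767 - 434/(-179215) = -(-1719545 + 575478)*(1/3347767) - 434*(-1/179215) = -1*(-1144067)*(1/3347767) + 434/179215 = 1144067*(1/3347767) + 434/179215 = 1144067/3347767 + 434/179215 = 206486898283/599970062905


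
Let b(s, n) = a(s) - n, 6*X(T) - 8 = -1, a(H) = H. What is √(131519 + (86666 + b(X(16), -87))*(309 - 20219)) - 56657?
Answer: -56657 + I*√15544295454/3 ≈ -56657.0 + 41559.0*I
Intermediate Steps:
X(T) = 7/6 (X(T) = 4/3 + (⅙)*(-1) = 4/3 - ⅙ = 7/6)
b(s, n) = s - n
√(131519 + (86666 + b(X(16), -87))*(309 - 20219)) - 56657 = √(131519 + (86666 + (7/6 - 1*(-87)))*(309 - 20219)) - 56657 = √(131519 + (86666 + (7/6 + 87))*(-19910)) - 56657 = √(131519 + (86666 + 529/6)*(-19910)) - 56657 = √(131519 + (520525/6)*(-19910)) - 56657 = √(131519 - 5181826375/3) - 56657 = √(-5181431818/3) - 56657 = I*√15544295454/3 - 56657 = -56657 + I*√15544295454/3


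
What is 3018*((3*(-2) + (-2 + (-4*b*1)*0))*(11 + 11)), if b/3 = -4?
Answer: -531168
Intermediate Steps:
b = -12 (b = 3*(-4) = -12)
3018*((3*(-2) + (-2 + (-4*b*1)*0))*(11 + 11)) = 3018*((3*(-2) + (-2 + (-4*(-12)*1)*0))*(11 + 11)) = 3018*((-6 + (-2 + (48*1)*0))*22) = 3018*((-6 + (-2 + 48*0))*22) = 3018*((-6 + (-2 + 0))*22) = 3018*((-6 - 2)*22) = 3018*(-8*22) = 3018*(-176) = -531168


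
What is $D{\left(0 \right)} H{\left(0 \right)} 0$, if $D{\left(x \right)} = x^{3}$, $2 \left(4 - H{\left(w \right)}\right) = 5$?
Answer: $0$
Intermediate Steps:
$H{\left(w \right)} = \frac{3}{2}$ ($H{\left(w \right)} = 4 - \frac{5}{2} = \frac{3}{2}$)
$D{\left(0 \right)} H{\left(0 \right)} 0 = 0^{3} \cdot \frac{3}{2} \cdot 0 = 0 \cdot \frac{3}{2} \cdot 0 = 0 \cdot 0 = 0$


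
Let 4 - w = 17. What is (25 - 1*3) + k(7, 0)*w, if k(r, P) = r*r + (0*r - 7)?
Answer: -524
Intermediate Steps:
w = -13 (w = 4 - 1*17 = 4 - 17 = -13)
k(r, P) = -7 + r² (k(r, P) = r² + (0 - 7) = r² - 7 = -7 + r²)
(25 - 1*3) + k(7, 0)*w = (25 - 1*3) + (-7 + 7²)*(-13) = (25 - 3) + (-7 + 49)*(-13) = 22 + 42*(-13) = 22 - 546 = -524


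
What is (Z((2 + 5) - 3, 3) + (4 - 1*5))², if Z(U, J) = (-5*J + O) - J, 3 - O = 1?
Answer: 289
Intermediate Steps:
O = 2 (O = 3 - 1*1 = 3 - 1 = 2)
Z(U, J) = 2 - 6*J (Z(U, J) = (-5*J + 2) - J = (2 - 5*J) - J = 2 - 6*J)
(Z((2 + 5) - 3, 3) + (4 - 1*5))² = ((2 - 6*3) + (4 - 1*5))² = ((2 - 18) + (4 - 5))² = (-16 - 1)² = (-17)² = 289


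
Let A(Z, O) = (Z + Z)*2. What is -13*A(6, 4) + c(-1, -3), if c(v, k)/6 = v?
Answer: -318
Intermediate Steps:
c(v, k) = 6*v
A(Z, O) = 4*Z (A(Z, O) = (2*Z)*2 = 4*Z)
-13*A(6, 4) + c(-1, -3) = -52*6 + 6*(-1) = -13*24 - 6 = -312 - 6 = -318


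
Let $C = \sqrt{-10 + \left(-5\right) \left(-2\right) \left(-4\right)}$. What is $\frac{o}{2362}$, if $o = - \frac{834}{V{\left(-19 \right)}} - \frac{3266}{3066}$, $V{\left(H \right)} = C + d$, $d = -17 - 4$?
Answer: $\frac{26047159}{1777884486} + \frac{2085 i \sqrt{2}}{579871} \approx 0.014651 + 0.005085 i$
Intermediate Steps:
$d = -21$ ($d = -17 - 4 = -21$)
$C = 5 i \sqrt{2}$ ($C = \sqrt{-10 + 10 \left(-4\right)} = \sqrt{-10 - 40} = \sqrt{-50} = 5 i \sqrt{2} \approx 7.0711 i$)
$V{\left(H \right)} = -21 + 5 i \sqrt{2}$ ($V{\left(H \right)} = 5 i \sqrt{2} - 21 = -21 + 5 i \sqrt{2}$)
$o = - \frac{1633}{1533} - \frac{834}{-21 + 5 i \sqrt{2}}$ ($o = - \frac{834}{-21 + 5 i \sqrt{2}} - \frac{3266}{3066} = - \frac{834}{-21 + 5 i \sqrt{2}} - \frac{1633}{1533} = - \frac{1633}{1533} - \frac{834}{-21 + 5 i \sqrt{2}} \approx 34.605 + 12.011 i$)
$\frac{o}{2362} = \frac{\frac{26047159}{752703} + \frac{4170 i \sqrt{2}}{491}}{2362} = \left(\frac{26047159}{752703} + \frac{4170 i \sqrt{2}}{491}\right) \frac{1}{2362} = \frac{26047159}{1777884486} + \frac{2085 i \sqrt{2}}{579871}$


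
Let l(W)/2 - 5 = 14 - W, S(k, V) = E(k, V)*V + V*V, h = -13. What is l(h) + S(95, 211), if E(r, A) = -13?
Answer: 41842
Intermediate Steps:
S(k, V) = V**2 - 13*V (S(k, V) = -13*V + V*V = -13*V + V**2 = V**2 - 13*V)
l(W) = 38 - 2*W (l(W) = 10 + 2*(14 - W) = 10 + (28 - 2*W) = 38 - 2*W)
l(h) + S(95, 211) = (38 - 2*(-13)) + 211*(-13 + 211) = (38 + 26) + 211*198 = 64 + 41778 = 41842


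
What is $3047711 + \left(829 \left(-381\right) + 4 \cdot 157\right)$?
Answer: $2732490$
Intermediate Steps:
$3047711 + \left(829 \left(-381\right) + 4 \cdot 157\right) = 3047711 + \left(-315849 + 628\right) = 3047711 - 315221 = 2732490$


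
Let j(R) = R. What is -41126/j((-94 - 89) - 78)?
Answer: 41126/261 ≈ 157.57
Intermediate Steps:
-41126/j((-94 - 89) - 78) = -41126/((-94 - 89) - 78) = -41126/(-183 - 78) = -41126/(-261) = -41126*(-1/261) = 41126/261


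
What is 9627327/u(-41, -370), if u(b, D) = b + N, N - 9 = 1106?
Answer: 3209109/358 ≈ 8964.0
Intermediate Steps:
N = 1115 (N = 9 + 1106 = 1115)
u(b, D) = 1115 + b (u(b, D) = b + 1115 = 1115 + b)
9627327/u(-41, -370) = 9627327/(1115 - 41) = 9627327/1074 = 9627327*(1/1074) = 3209109/358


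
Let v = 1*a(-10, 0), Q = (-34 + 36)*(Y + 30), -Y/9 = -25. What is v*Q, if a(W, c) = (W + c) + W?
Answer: -10200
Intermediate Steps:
Y = 225 (Y = -9*(-25) = 225)
Q = 510 (Q = (-34 + 36)*(225 + 30) = 2*255 = 510)
a(W, c) = c + 2*W
v = -20 (v = 1*(0 + 2*(-10)) = 1*(0 - 20) = 1*(-20) = -20)
v*Q = -20*510 = -10200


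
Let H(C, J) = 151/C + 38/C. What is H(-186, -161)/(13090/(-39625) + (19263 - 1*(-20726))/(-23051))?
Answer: 11508788025/23390141266 ≈ 0.49204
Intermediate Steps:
H(C, J) = 189/C
H(-186, -161)/(13090/(-39625) + (19263 - 1*(-20726))/(-23051)) = (189/(-186))/(13090/(-39625) + (19263 - 1*(-20726))/(-23051)) = (189*(-1/186))/(13090*(-1/39625) + (19263 + 20726)*(-1/23051)) = -63/(62*(-2618/7925 + 39989*(-1/23051))) = -63/(62*(-2618/7925 - 39989/23051)) = -63/(62*(-377260343/182679175)) = -63/62*(-182679175/377260343) = 11508788025/23390141266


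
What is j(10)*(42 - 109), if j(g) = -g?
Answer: 670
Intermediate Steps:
j(10)*(42 - 109) = (-1*10)*(42 - 109) = -10*(-67) = 670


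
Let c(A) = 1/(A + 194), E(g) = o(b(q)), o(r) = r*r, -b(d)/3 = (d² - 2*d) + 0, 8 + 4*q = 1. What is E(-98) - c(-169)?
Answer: 2480369/6400 ≈ 387.56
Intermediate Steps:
q = -7/4 (q = -2 + (¼)*1 = -2 + ¼ = -7/4 ≈ -1.7500)
b(d) = -3*d² + 6*d (b(d) = -3*((d² - 2*d) + 0) = -3*(d² - 2*d) = -3*d² + 6*d)
o(r) = r²
E(g) = 99225/256 (E(g) = (3*(-7/4)*(2 - 1*(-7/4)))² = (3*(-7/4)*(2 + 7/4))² = (3*(-7/4)*(15/4))² = (-315/16)² = 99225/256)
c(A) = 1/(194 + A)
E(-98) - c(-169) = 99225/256 - 1/(194 - 169) = 99225/256 - 1/25 = 2480369/6400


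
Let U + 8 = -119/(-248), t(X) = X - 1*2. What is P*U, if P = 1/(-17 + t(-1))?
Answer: 373/992 ≈ 0.37601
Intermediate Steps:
t(X) = -2 + X (t(X) = X - 2 = -2 + X)
P = -1/20 (P = 1/(-17 + (-2 - 1)) = 1/(-17 - 3) = 1/(-20) = -1/20 ≈ -0.050000)
U = -1865/248 (U = -8 - 119/(-248) = -8 - 119*(-1/248) = -8 + 119/248 = -1865/248 ≈ -7.5202)
P*U = -1/20*(-1865/248) = 373/992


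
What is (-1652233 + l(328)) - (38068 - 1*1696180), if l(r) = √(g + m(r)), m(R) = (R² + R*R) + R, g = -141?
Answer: 5879 + 7*√4395 ≈ 6343.1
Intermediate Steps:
m(R) = R + 2*R² (m(R) = (R² + R²) + R = 2*R² + R = R + 2*R²)
l(r) = √(-141 + r*(1 + 2*r))
(-1652233 + l(328)) - (38068 - 1*1696180) = (-1652233 + √(-141 + 328*(1 + 2*328))) - (38068 - 1*1696180) = (-1652233 + √(-141 + 328*(1 + 656))) - (38068 - 1696180) = (-1652233 + √(-141 + 328*657)) - 1*(-1658112) = (-1652233 + √(-141 + 215496)) + 1658112 = (-1652233 + √215355) + 1658112 = (-1652233 + 7*√4395) + 1658112 = 5879 + 7*√4395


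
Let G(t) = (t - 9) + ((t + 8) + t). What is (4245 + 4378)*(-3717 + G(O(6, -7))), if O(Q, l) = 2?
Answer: -32008576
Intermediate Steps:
G(t) = -1 + 3*t (G(t) = (-9 + t) + ((8 + t) + t) = (-9 + t) + (8 + 2*t) = -1 + 3*t)
(4245 + 4378)*(-3717 + G(O(6, -7))) = (4245 + 4378)*(-3717 + (-1 + 3*2)) = 8623*(-3717 + (-1 + 6)) = 8623*(-3717 + 5) = 8623*(-3712) = -32008576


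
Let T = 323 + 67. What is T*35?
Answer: 13650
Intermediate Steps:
T = 390
T*35 = 390*35 = 13650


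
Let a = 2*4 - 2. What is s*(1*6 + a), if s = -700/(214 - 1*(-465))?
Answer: -1200/97 ≈ -12.371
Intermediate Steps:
a = 6 (a = 8 - 2 = 6)
s = -100/97 (s = -700/(214 + 465) = -700/679 = -700*1/679 = -100/97 ≈ -1.0309)
s*(1*6 + a) = -100*(1*6 + 6)/97 = -100*(6 + 6)/97 = -100/97*12 = -1200/97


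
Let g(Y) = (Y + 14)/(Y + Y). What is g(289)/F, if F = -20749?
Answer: -303/11992922 ≈ -2.5265e-5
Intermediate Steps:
g(Y) = (14 + Y)/(2*Y) (g(Y) = (14 + Y)/((2*Y)) = (14 + Y)*(1/(2*Y)) = (14 + Y)/(2*Y))
g(289)/F = ((1/2)*(14 + 289)/289)/(-20749) = ((1/2)*(1/289)*303)*(-1/20749) = (303/578)*(-1/20749) = -303/11992922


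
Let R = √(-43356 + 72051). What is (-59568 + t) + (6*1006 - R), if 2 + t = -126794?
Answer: -180328 - √28695 ≈ -1.8050e+5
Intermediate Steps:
t = -126796 (t = -2 - 126794 = -126796)
R = √28695 ≈ 169.40
(-59568 + t) + (6*1006 - R) = (-59568 - 126796) + (6*1006 - √28695) = -186364 + (6036 - √28695) = -180328 - √28695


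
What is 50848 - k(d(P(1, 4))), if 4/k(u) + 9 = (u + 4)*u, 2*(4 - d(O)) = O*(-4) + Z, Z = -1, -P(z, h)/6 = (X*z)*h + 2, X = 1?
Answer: 869958416/17109 ≈ 50848.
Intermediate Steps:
P(z, h) = -12 - 6*h*z (P(z, h) = -6*((1*z)*h + 2) = -6*(z*h + 2) = -6*(h*z + 2) = -6*(2 + h*z) = -12 - 6*h*z)
d(O) = 9/2 + 2*O (d(O) = 4 - (O*(-4) - 1)/2 = 4 - (-4*O - 1)/2 = 4 - (-1 - 4*O)/2 = 4 + (½ + 2*O) = 9/2 + 2*O)
k(u) = 4/(-9 + u*(4 + u)) (k(u) = 4/(-9 + (u + 4)*u) = 4/(-9 + (4 + u)*u) = 4/(-9 + u*(4 + u)))
50848 - k(d(P(1, 4))) = 50848 - 4/(-9 + (9/2 + 2*(-12 - 6*4*1))² + 4*(9/2 + 2*(-12 - 6*4*1))) = 50848 - 4/(-9 + (9/2 + 2*(-12 - 24))² + 4*(9/2 + 2*(-12 - 24))) = 50848 - 4/(-9 + (9/2 + 2*(-36))² + 4*(9/2 + 2*(-36))) = 50848 - 4/(-9 + (9/2 - 72)² + 4*(9/2 - 72)) = 50848 - 4/(-9 + (-135/2)² + 4*(-135/2)) = 50848 - 4/(-9 + 18225/4 - 270) = 50848 - 4/17109/4 = 50848 - 4*4/17109 = 50848 - 1*16/17109 = 50848 - 16/17109 = 869958416/17109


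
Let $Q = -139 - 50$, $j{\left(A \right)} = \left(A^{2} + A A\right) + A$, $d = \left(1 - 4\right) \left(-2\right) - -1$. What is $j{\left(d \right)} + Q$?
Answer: $-84$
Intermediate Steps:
$d = 7$ ($d = \left(-3\right) \left(-2\right) + 1 = 6 + 1 = 7$)
$j{\left(A \right)} = A + 2 A^{2}$ ($j{\left(A \right)} = \left(A^{2} + A^{2}\right) + A = 2 A^{2} + A = A + 2 A^{2}$)
$Q = -189$
$j{\left(d \right)} + Q = 7 \left(1 + 2 \cdot 7\right) - 189 = 7 \left(1 + 14\right) - 189 = 7 \cdot 15 - 189 = 105 - 189 = -84$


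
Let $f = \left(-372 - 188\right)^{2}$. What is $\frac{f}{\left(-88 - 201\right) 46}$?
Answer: $- \frac{156800}{6647} \approx -23.59$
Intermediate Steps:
$f = 313600$ ($f = \left(-560\right)^{2} = 313600$)
$\frac{f}{\left(-88 - 201\right) 46} = \frac{313600}{\left(-88 - 201\right) 46} = \frac{313600}{\left(-289\right) 46} = \frac{313600}{-13294} = 313600 \left(- \frac{1}{13294}\right) = - \frac{156800}{6647}$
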